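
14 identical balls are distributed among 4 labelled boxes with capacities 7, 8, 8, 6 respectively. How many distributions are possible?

364

Ignoring the caps, the number of non-negative solutions to x_1+…+x_4 = 14 is C(17,3) = 680.
Subtract solutions that violate a single cap (substitute x_i' = x_i − (cap_i+1)): x_1 ≥ 8 gives C(9,3) = 84; x_2 ≥ 9 gives C(8,3) = 56; x_3 ≥ 9 gives C(8,3) = 56; x_4 ≥ 7 gives C(10,3) = 120. Together 316.
No two caps can be exceeded simultaneously, so the pair terms are all 0.
By inclusion–exclusion the count is 680 − 316 + 0 = 364.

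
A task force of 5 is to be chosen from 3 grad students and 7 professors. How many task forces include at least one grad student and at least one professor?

Total 5-person selections from all 10: C(10,5) = 252.
Selections missing a whole group: no grad students → C(7,5) = 21; no professors → C(3,5) = 0.
Both groups omitted at once is impossible, so 252 − 21 = 231.

231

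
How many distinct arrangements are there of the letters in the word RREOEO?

Letter multiplicities in RREOEO: E×2, O×2, R×2.
Dividing 6! = 720 by 2!·2!·2! = 8 for the repeated letters gives 90.

90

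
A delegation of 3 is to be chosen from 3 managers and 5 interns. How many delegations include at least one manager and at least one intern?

45

With no constraint there are C(8,3) = 56 possible selections.
Subtract selections that omit an entire group: no managers → C(5,3) = 10; no interns → C(3,3) = 1.
Both groups omitted at once is impossible, so 56 − 11 = 45.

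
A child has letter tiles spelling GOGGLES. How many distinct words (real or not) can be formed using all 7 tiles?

840

GOGGLES has 7 letters with G appearing 3 times.
The number of distinct arrangements is 7!/(3!) = 5040/6 = 840.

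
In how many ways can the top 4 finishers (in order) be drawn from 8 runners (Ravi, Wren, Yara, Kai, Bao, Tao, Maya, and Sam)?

There are 8 choices for 1st place, 7 for 2nd, and so on down to 5 for position 4.
That gives 8 × 7 × 6 × 5 = 1680.

1680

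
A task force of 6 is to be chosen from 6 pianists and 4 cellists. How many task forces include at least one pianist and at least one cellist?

Total 6-person selections from all 10: C(10,6) = 210.
Selections missing a whole group: no pianists → C(4,6) = 0; no cellists → C(6,6) = 1.
Both groups omitted at once is impossible, so 210 − 1 = 209.

209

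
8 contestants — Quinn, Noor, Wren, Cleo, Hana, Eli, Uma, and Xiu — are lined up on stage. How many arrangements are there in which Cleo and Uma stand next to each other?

Treat {Cleo, Uma} as a single unit. There are 7 units to order, and the pair itself can be ordered 2 ways.
That gives 2 × 7! = 2 × 5040 = 10080.

10080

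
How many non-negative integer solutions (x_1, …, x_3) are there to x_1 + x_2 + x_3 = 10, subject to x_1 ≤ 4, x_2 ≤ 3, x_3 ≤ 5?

Without the upper bounds there are C(12,2) = 66 ways to split 10 among 3 variables.
Subtract solutions that violate a single cap (substitute x_i' = x_i − (cap_i+1)): x_1 ≥ 5 gives C(7,2) = 21; x_2 ≥ 4 gives C(8,2) = 28; x_3 ≥ 6 gives C(6,2) = 15. Together 64.
Add back pairs where two caps are both exceeded: 3 + 0 + 1 = 4.
By inclusion–exclusion the count is 66 − 64 + 4 = 6.

6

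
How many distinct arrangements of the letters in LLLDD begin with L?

6

Fix L in the first position and arrange the remaining 4 letters.
Those 4 letters have D appearing twice and L appearing twice, giving (4)!/(2!·2!) = 6.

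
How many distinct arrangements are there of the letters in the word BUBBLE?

120

The 6 letters of BUBBLE have repeats: B appearing 3 times.
The number of distinct arrangements is 6!/(3!) = 720/6 = 120.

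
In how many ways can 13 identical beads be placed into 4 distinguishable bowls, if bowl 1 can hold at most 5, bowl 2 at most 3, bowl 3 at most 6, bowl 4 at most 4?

51

Without the upper bounds there are C(16,3) = 560 ways to split 13 among 4 bowls.
Subtract solutions that violate a single cap (substitute x_i' = x_i − (cap_i+1)): x_1 ≥ 6 gives C(10,3) = 120; x_2 ≥ 4 gives C(12,3) = 220; x_3 ≥ 7 gives C(9,3) = 84; x_4 ≥ 5 gives C(11,3) = 165. Together 589.
Add back pairs where two caps are both exceeded: 20 + 1 + 10 + 10 + 35 + 4 = 80.
By inclusion–exclusion the count is 560 − 589 + 80 = 51.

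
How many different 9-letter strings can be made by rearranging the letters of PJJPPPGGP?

756

The 9 letters of PJJPPPGGP have repeats: G appearing twice, J appearing twice, and P appearing 5 times.
Dividing 9! = 362880 by 5!·2!·2! = 480 for the repeated letters gives 756.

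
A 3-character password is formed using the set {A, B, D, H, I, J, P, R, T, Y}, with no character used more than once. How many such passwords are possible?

720

Choose and order 3 of the 10 symbols: the first character has 10 options, the next 9, then 8.
That product is 10 × 9 × 8 = 720.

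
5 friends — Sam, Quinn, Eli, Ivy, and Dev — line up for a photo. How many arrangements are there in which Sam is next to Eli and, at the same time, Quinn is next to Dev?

Treat {Sam,Eli} as one block (2 orders) and {Quinn,Dev} as another (2 orders).
That leaves 3 units to arrange: 2 × 2 × 3! = 4 × 6 = 24.

24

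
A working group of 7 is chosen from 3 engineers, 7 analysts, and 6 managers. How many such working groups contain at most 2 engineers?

Split by how many engineers are chosen (0 through 2).
Sum: C(3,0)·C(13,7) + C(3,1)·C(13,6) + C(3,2)·C(13,5) = 1716 + 5148 + 3861 = 10725.

10725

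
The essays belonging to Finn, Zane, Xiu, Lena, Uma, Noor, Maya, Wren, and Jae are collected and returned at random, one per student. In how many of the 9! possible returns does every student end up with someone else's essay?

133496

Count assignments avoiding every fixed point. For any j of the 9 students fixed to their own essay, the other 9−j can be arranged in (9−j)! ways.
By inclusion–exclusion this is Σ_{j=0}^{9} (−1)^j C(9,j)·(9−j)!.
Computing: 362880 − 362880 + 181440 − 60480 + 15120 − 3024 + 504 − 72 + 9 − 1 = 133496.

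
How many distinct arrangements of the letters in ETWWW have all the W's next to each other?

6

Treat the 3 copies of W as a single block. The multiset to arrange is then {WWW, E, T}, 3 items in all.
All 3 items are distinct, so there are (3)! = 6 arrangements.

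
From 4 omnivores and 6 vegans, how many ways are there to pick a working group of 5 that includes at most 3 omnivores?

246

Split by how many omnivores are chosen (0 through 3).
Sum: C(4,0)·C(6,5) + C(4,1)·C(6,4) + C(4,2)·C(6,3) + C(4,3)·C(6,2) = 6 + 60 + 120 + 60 = 246.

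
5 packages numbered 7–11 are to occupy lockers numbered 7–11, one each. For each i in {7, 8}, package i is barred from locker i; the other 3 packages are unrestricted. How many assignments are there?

78

Let Aᵢ (for i ∈ {7, 8}) be the placements that put package i in its forbidden locker. Any j of these fix j positions, leaving (5−j)! ways to fill the rest, and there are C(2,j) ways to pick which j.
By inclusion–exclusion, the number of valid placements is Σ_{j=0}^{2} (−1)^j C(2,j)·(5−j)!.
Computing: 120 − 48 + 6 = 78.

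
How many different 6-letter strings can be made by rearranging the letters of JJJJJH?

6

Letter multiplicities in JJJJJH: H×1, J×5.
So there are 6! / (5!) = 6 distinguishable arrangements.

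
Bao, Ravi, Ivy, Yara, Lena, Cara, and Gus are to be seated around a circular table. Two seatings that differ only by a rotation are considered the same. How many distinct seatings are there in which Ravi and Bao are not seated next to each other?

480

Without the restriction there are (6)! = 720 seatings.
Seatings with Ravi beside Bao: treat them as a block with 2 internal orders, giving 2 × (5)! = 240.
Subtracting, 720 − 240 = 480.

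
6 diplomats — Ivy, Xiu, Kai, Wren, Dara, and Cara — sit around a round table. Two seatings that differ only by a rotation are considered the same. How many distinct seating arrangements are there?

120

Seat Ivy anywhere (absorbing the rotational symmetry), then permute the other 5: (5)! = 120.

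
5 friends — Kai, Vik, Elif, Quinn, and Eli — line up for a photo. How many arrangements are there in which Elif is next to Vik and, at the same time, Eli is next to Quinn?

24

Treat {Elif,Vik} as one block (2 orders) and {Eli,Quinn} as another (2 orders).
That leaves 3 units to arrange: 2 × 2 × 3! = 4 × 6 = 24.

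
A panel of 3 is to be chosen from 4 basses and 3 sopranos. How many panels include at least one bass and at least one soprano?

30

Unrestricted: C(7,3) = 35 ways to pick any 3 of the 7.
Selections missing a whole group: no basses → C(3,3) = 1; no sopranos → C(4,3) = 4.
Both groups omitted at once is impossible, so 35 − 5 = 30.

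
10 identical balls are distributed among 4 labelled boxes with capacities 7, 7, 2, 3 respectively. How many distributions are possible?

By stars and bars, unrestricted non-negative solutions to x_1+…+x_4 = 10 number C(10+3,3) = 286.
Subtract solutions that violate a single cap (substitute x_i' = x_i − (cap_i+1)): x_1 ≥ 8 gives C(5,3) = 10; x_2 ≥ 8 gives C(5,3) = 10; x_3 ≥ 3 gives C(10,3) = 120; x_4 ≥ 4 gives C(9,3) = 84. Together 224.
Add back pairs where two caps are both exceeded: 0 + 0 + 0 + 0 + 0 + 20 = 20.
By inclusion–exclusion the count is 286 − 224 + 20 = 82.

82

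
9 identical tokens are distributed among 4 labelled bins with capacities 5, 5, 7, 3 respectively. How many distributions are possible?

Ignoring the caps, the number of non-negative solutions to x_1+…+x_4 = 9 is C(12,3) = 220.
Subtract solutions that violate a single cap (substitute x_i' = x_i − (cap_i+1)): x_1 ≥ 6 gives C(6,3) = 20; x_2 ≥ 6 gives C(6,3) = 20; x_3 ≥ 8 gives C(4,3) = 4; x_4 ≥ 4 gives C(8,3) = 56. Together 100.
No two caps can be exceeded simultaneously, so the pair terms are all 0.
By inclusion–exclusion the count is 220 − 100 + 0 = 120.

120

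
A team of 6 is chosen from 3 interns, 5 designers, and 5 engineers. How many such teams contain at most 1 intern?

Split by how many interns are chosen (0 through 1).
Sum: C(3,0)·C(10,6) + C(3,1)·C(10,5) = 210 + 756 = 966.

966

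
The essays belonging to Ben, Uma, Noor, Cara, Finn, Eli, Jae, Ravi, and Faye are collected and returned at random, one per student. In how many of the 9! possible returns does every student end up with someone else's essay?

133496

Let Aᵢ be the assignments in which student i gets their own essay. We want the size of the complement of A₁∪…∪A_9.
By inclusion–exclusion this is Σ_{j=0}^{9} (−1)^j C(9,j)·(9−j)!.
Computing: 362880 − 362880 + 181440 − 60480 + 15120 − 3024 + 504 − 72 + 9 − 1 = 133496.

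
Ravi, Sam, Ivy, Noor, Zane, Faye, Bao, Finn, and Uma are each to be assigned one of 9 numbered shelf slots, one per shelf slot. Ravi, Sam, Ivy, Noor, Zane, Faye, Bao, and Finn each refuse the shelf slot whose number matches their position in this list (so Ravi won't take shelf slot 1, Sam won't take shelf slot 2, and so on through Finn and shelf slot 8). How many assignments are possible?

148329

Let Aᵢ (for 1 ≤ i ≤ 8) be the placements that put person i in their forbidden shelf slot. Any j of these fix j positions, leaving (9−j)! ways to fill the rest, and there are C(8,j) ways to pick which j.
By inclusion–exclusion, the number of valid placements is Σ_{j=0}^{8} (−1)^j C(8,j)·(9−j)!.
Computing: 362880 − 322560 + 141120 − 40320 + 8400 − 1344 + 168 − 16 + 1 = 148329.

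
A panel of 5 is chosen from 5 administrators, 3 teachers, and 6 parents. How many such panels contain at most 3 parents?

Split by how many parents are chosen (0 through 3).
Sum: C(6,0)·C(8,5) + C(6,1)·C(8,4) + C(6,2)·C(8,3) + C(6,3)·C(8,2) = 56 + 420 + 840 + 560 = 1876.

1876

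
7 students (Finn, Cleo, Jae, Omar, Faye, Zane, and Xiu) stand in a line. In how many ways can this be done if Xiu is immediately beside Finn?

Treat {Xiu, Finn} as a single unit. There are 6 units to order, and the pair itself can be ordered 2 ways.
So the count is 2·(6)! = 1440.

1440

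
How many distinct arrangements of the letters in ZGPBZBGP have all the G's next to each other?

630

Treat the 2 copies of G as a single block. The multiset to arrange is then {GG, B, B, P, P, Z, Z}, 7 items in all.
That gives (7)!/(2!·2!·2!) = 630 arrangements.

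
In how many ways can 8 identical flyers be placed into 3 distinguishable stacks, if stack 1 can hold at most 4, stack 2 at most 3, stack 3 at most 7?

19

Without the upper bounds there are C(10,2) = 45 ways to split 8 among 3 stacks.
Subtract solutions that violate a single cap (substitute x_i' = x_i − (cap_i+1)): x_1 ≥ 5 gives C(5,2) = 10; x_2 ≥ 4 gives C(6,2) = 15; x_3 ≥ 8 gives C(2,2) = 1. Together 26.
No two caps can be exceeded simultaneously, so the pair terms are all 0.
By inclusion–exclusion the count is 45 − 26 + 0 = 19.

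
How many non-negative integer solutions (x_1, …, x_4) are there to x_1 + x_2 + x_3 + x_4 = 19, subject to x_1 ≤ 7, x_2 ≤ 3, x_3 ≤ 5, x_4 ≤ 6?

10

Without the upper bounds there are C(22,3) = 1540 ways to split 19 among 4 variables.
Subtract solutions that violate a single cap (substitute x_i' = x_i − (cap_i+1)): x_1 ≥ 8 gives C(14,3) = 364; x_2 ≥ 4 gives C(18,3) = 816; x_3 ≥ 6 gives C(16,3) = 560; x_4 ≥ 7 gives C(15,3) = 455. Together 2195.
Add back pairs where two caps are both exceeded: 120 + 56 + 35 + 220 + 165 + 84 = 680.
Subtract triples: 4 + 1 + 0 + 10 = 15.
By inclusion–exclusion the count is 1540 − 2195 + 680 − 15 = 10.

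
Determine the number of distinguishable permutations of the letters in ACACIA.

60

ACACIA has 6 letters with A appearing 3 times and C appearing twice.
The number of distinct arrangements is 6!/(3!·2!) = 720/12 = 60.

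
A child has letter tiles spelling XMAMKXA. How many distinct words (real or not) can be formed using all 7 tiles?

630

XMAMKXA has 7 letters with A appearing twice, M appearing twice, and X appearing twice.
Dividing 7! = 5040 by 2!·2!·2! = 8 for the repeated letters gives 630.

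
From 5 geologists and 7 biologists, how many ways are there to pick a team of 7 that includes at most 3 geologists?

Split by how many geologists are chosen (0 through 3).
Sum: C(5,0)·C(7,7) + C(5,1)·C(7,6) + C(5,2)·C(7,5) + C(5,3)·C(7,4) = 1 + 35 + 210 + 350 = 596.

596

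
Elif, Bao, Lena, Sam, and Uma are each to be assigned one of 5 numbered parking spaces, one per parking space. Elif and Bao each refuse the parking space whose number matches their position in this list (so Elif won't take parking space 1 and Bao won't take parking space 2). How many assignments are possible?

78

Let Aᵢ (for i ∈ {1, 2}) be the placements that put person i in their forbidden parking space. Any j of these fix j positions, leaving (5−j)! ways to fill the rest, and there are C(2,j) ways to pick which j.
By inclusion–exclusion, the number of valid placements is Σ_{j=0}^{2} (−1)^j C(2,j)·(5−j)!.
Computing: 120 − 48 + 6 = 78.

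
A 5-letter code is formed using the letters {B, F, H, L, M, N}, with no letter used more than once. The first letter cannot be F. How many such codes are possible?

The first letter has 6−1 = 5 choices (anything except F).
The remaining 4 letters are filled from the other 5 symbols without repetition: 5 × 4 × 3 × 2 = 120.
Total: 5 × 120 = 600.

600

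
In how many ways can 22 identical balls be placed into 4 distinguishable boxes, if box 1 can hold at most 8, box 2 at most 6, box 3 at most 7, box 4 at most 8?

By stars and bars, unrestricted non-negative solutions to x_1+…+x_4 = 22 number C(22+3,3) = 2300.
Subtract solutions that violate a single cap (substitute x_i' = x_i − (cap_i+1)): x_1 ≥ 9 gives C(16,3) = 560; x_2 ≥ 7 gives C(18,3) = 816; x_3 ≥ 8 gives C(17,3) = 680; x_4 ≥ 9 gives C(16,3) = 560. Together 2616.
Add back pairs where two caps are both exceeded: 84 + 56 + 35 + 120 + 84 + 56 = 435.
By inclusion–exclusion the count is 2300 − 2616 + 435 = 119.

119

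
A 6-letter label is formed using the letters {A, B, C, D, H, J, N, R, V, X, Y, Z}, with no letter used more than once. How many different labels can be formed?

With no repetition, fill the 6 letters in order: 12 choices, then 11, down to 7.
That product is 12 × 11 × 10 × 9 × 8 × 7 = 665280.

665280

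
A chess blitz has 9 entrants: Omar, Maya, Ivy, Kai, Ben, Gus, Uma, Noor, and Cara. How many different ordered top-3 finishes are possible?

This is an ordered selection of 3 from 9: P(9,3).
That gives 9 × 8 × 7 = 504.

504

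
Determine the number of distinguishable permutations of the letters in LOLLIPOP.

1680

Letter multiplicities in LOLLIPOP: I×1, L×3, O×2, P×2.
So there are 8! / (3!·2!·2!) = 1680 distinguishable arrangements.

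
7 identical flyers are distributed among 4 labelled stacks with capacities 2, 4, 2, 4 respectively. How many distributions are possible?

34

Ignoring the caps, the number of non-negative solutions to x_1+…+x_4 = 7 is C(10,3) = 120.
Subtract solutions that violate a single cap (substitute x_i' = x_i − (cap_i+1)): x_1 ≥ 3 gives C(7,3) = 35; x_2 ≥ 5 gives C(5,3) = 10; x_3 ≥ 3 gives C(7,3) = 35; x_4 ≥ 5 gives C(5,3) = 10. Together 90.
Add back pairs where two caps are both exceeded: 0 + 4 + 0 + 0 + 0 + 0 = 4.
By inclusion–exclusion the count is 120 − 90 + 4 = 34.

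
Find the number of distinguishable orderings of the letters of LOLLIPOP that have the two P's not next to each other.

There are 8!/(3!·2!·2!) = 1680 arrangements of LOLLIPOP in total.
Arrangements with the P's together: treat PP as one letter, giving (7)!/(3!·2!) = 420.
Hence 1680 − 420 = 1260.

1260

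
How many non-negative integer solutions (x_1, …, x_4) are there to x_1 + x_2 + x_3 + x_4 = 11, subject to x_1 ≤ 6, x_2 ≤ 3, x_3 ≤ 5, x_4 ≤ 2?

Without the upper bounds there are C(14,3) = 364 ways to split 11 among 4 variables.
Subtract solutions that violate a single cap (substitute x_i' = x_i − (cap_i+1)): x_1 ≥ 7 gives C(7,3) = 35; x_2 ≥ 4 gives C(10,3) = 120; x_3 ≥ 6 gives C(8,3) = 56; x_4 ≥ 3 gives C(11,3) = 165. Together 376.
Add back pairs where two caps are both exceeded: 1 + 0 + 4 + 4 + 35 + 10 = 54.
By inclusion–exclusion the count is 364 − 376 + 54 = 42.

42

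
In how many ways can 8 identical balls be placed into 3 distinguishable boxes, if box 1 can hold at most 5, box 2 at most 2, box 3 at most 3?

6

Ignoring the caps, the number of non-negative solutions to x_1+…+x_3 = 8 is C(10,2) = 45.
Subtract solutions that violate a single cap (substitute x_i' = x_i − (cap_i+1)): x_1 ≥ 6 gives C(4,2) = 6; x_2 ≥ 3 gives C(7,2) = 21; x_3 ≥ 4 gives C(6,2) = 15. Together 42.
Add back pairs where two caps are both exceeded: 0 + 0 + 3 = 3.
By inclusion–exclusion the count is 45 − 42 + 3 = 6.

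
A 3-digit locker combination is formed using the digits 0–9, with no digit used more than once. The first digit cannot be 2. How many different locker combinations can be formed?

The first digit has 10−1 = 9 choices (anything except 2).
The remaining 2 digits are filled from the other 9 symbols without repetition: 9 × 8 = 72.
Total: 9 × 72 = 648.

648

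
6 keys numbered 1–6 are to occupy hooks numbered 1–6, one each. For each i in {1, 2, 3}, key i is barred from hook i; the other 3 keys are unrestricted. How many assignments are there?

Let Aᵢ (for i ∈ {1, 2, 3}) be the placements that put key i in its forbidden hook. Any j of these fix j positions, leaving (6−j)! ways to fill the rest, and there are C(3,j) ways to pick which j.
By inclusion–exclusion, the number of valid placements is Σ_{j=0}^{3} (−1)^j C(3,j)·(6−j)!.
Computing: 720 − 360 + 72 − 6 = 426.

426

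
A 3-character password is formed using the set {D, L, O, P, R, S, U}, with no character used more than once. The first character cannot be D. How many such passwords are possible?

The first character has 7−1 = 6 choices (anything except D).
The remaining 2 characters are filled from the other 6 symbols without repetition: 6 × 5 = 30.
Total: 6 × 30 = 180.

180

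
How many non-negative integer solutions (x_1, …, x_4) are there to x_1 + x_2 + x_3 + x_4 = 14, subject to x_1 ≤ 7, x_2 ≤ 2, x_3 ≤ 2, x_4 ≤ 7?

27

Without the upper bounds there are C(17,3) = 680 ways to split 14 among 4 variables.
Subtract solutions that violate a single cap (substitute x_i' = x_i − (cap_i+1)): x_1 ≥ 8 gives C(9,3) = 84; x_2 ≥ 3 gives C(14,3) = 364; x_3 ≥ 3 gives C(14,3) = 364; x_4 ≥ 8 gives C(9,3) = 84. Together 896.
Add back pairs where two caps are both exceeded: 20 + 20 + 0 + 165 + 20 + 20 = 245.
Subtract triples: 1 + 0 + 0 + 1 = 2.
By inclusion–exclusion the count is 680 − 896 + 245 − 2 = 27.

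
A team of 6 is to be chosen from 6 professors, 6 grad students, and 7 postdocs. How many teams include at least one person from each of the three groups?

Total 6-person selections from all 19: C(19,6) = 27132.
Selections missing a whole group: no professors → C(13,6) = 1716; no grad students → C(13,6) = 1716; no postdocs → C(12,6) = 924.
Add back selections omitting two groups (i.e. drawn from a single group): C(6,6) + C(6,6) + C(7,6) = 9.
By inclusion–exclusion: 27132 − 4356 + 9 = 22785.

22785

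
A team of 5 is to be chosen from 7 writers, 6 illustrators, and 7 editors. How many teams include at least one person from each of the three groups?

Unrestricted: C(20,5) = 15504 ways to pick any 5 of the 20.
Subtract selections that omit an entire group: no writers → C(13,5) = 1287; no illustrators → C(14,5) = 2002; no editors → C(13,5) = 1287.
Add back selections omitting two groups (i.e. drawn from a single group): C(7,5) + C(6,5) + C(7,5) = 48.
By inclusion–exclusion: 15504 − 4576 + 48 = 10976.

10976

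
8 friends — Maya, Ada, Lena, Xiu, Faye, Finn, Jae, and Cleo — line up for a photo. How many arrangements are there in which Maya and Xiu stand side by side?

10080

Glue Maya and Xiu into one block (2 internal orders), leaving 7 units to arrange in a row.
That gives 2 × 7! = 2 × 5040 = 10080.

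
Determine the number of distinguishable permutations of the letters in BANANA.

60

The 6 letters of BANANA have repeats: A appearing 3 times and N appearing twice.
The number of distinct arrangements is 6!/(3!·2!) = 720/12 = 60.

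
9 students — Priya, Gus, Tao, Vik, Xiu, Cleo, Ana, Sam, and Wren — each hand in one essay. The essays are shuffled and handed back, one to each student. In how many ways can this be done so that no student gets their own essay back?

133496

Count assignments avoiding every fixed point. For any j of the 9 students fixed to their own essay, the other 9−j can be arranged in (9−j)! ways.
By inclusion–exclusion this is Σ_{j=0}^{9} (−1)^j C(9,j)·(9−j)!.
Computing: 362880 − 362880 + 181440 − 60480 + 15120 − 3024 + 504 − 72 + 9 − 1 = 133496.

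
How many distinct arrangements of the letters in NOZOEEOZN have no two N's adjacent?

5880

Total arrangements of NOZOEEOZN: 9!/(3!·2!·2!·2!) = 7560.
Arrangements with the N's together: treat NN as one letter, giving (8)!/(3!·2!·2!) = 1680.
Subtracting, 7560 − 1680 = 5880 arrangements keep the N's apart.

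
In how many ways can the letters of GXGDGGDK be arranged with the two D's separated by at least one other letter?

There are 8!/(4!·2!) = 840 arrangements of GXGDGGDK in total.
If the two D's are adjacent, glue them into one block, leaving 7 items to arrange: (7)!/(4!) = 210 ways.
Subtracting, 840 − 210 = 630 arrangements keep the D's apart.

630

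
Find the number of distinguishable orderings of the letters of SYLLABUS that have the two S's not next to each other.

There are 8!/(2!·2!) = 10080 arrangements of SYLLABUS in total.
If the two S's are adjacent, glue them into one block, leaving 7 items to arrange: (7)!/(2!) = 2520 ways.
Subtracting, 10080 − 2520 = 7560 arrangements keep the S's apart.

7560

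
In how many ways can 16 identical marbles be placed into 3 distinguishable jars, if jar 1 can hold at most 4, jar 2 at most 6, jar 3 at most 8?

6

Ignoring the caps, the number of non-negative solutions to x_1+…+x_3 = 16 is C(18,2) = 153.
Subtract solutions that violate a single cap (substitute x_i' = x_i − (cap_i+1)): x_1 ≥ 5 gives C(13,2) = 78; x_2 ≥ 7 gives C(11,2) = 55; x_3 ≥ 9 gives C(9,2) = 36. Together 169.
Add back pairs where two caps are both exceeded: 15 + 6 + 1 = 22.
By inclusion–exclusion the count is 153 − 169 + 22 = 6.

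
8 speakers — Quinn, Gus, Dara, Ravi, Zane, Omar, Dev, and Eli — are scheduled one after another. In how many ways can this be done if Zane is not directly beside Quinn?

30240

There are 8! = 40320 arrangements in all. If Zane and Quinn are adjacent, merging them into one block gives 2·(7)! = 10080 arrangements.
Complementary counting: 40320 − 10080 = 30240.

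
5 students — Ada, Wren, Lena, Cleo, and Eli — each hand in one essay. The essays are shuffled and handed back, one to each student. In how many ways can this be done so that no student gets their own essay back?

Count assignments avoiding every fixed point. For any j of the 5 students fixed to their own essay, the other 5−j can be arranged in (5−j)! ways.
By inclusion–exclusion this is Σ_{j=0}^{5} (−1)^j C(5,j)·(5−j)!.
Computing: 120 − 120 + 60 − 20 + 5 − 1 = 44.

44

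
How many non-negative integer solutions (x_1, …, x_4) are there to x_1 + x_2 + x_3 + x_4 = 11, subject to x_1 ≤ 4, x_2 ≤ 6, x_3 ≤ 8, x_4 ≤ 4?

Ignoring the caps, the number of non-negative solutions to x_1+…+x_4 = 11 is C(14,3) = 364.
Subtract solutions that violate a single cap (substitute x_i' = x_i − (cap_i+1)): x_1 ≥ 5 gives C(9,3) = 84; x_2 ≥ 7 gives C(7,3) = 35; x_3 ≥ 9 gives C(5,3) = 10; x_4 ≥ 5 gives C(9,3) = 84. Together 213.
Add back pairs where two caps are both exceeded: 0 + 0 + 4 + 0 + 0 + 0 = 4.
By inclusion–exclusion the count is 364 − 213 + 4 = 155.

155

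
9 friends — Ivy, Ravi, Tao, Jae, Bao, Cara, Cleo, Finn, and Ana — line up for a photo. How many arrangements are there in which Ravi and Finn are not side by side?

282240

Of the 9! = 362880 arrangements, those with Ravi and Finn adjacent number 2 × 8! = 80640 (treat the pair as a block with 2 internal orders).
So 362880 − 80640 = 282240 arrangements keep them apart.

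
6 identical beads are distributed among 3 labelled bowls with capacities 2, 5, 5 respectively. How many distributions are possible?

By stars and bars, unrestricted non-negative solutions to x_1+…+x_3 = 6 number C(6+2,2) = 28.
Subtract solutions that violate a single cap (substitute x_i' = x_i − (cap_i+1)): x_1 ≥ 3 gives C(5,2) = 10; x_2 ≥ 6 gives C(2,2) = 1; x_3 ≥ 6 gives C(2,2) = 1. Together 12.
No two caps can be exceeded simultaneously, so the pair terms are all 0.
By inclusion–exclusion the count is 28 − 12 + 0 = 16.

16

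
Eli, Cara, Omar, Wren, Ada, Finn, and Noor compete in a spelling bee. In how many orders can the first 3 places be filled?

210

There are 7 choices for 1st place, 6 for 2nd, and 5 for 3rd.
That gives 7 × 6 × 5 = 210.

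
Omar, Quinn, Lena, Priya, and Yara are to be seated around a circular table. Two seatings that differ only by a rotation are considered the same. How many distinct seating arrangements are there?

24

Around a circle, 5 distinct people have 5!/5 = (4)! = 24 rotationally distinct seatings.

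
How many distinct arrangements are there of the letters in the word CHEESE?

120

Letter multiplicities in CHEESE: C×1, E×3, H×1, S×1.
So there are 6! / (3!) = 120 distinguishable arrangements.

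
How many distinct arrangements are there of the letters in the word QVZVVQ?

The 6 letters of QVZVVQ have repeats: Q appearing twice and V appearing 3 times.
The number of distinct arrangements is 6!/(3!·2!) = 720/12 = 60.

60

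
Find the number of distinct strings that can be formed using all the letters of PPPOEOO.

Letter multiplicities in PPPOEOO: E×1, O×3, P×3.
The number of distinct arrangements is 7!/(3!·3!) = 5040/36 = 140.

140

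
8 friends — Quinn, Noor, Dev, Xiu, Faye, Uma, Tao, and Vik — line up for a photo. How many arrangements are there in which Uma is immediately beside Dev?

Place the 6 others and the Uma-Dev pair as 7 objects in a line; the pair has 2 internal arrangements.
That gives 2 × 7! = 2 × 5040 = 10080.

10080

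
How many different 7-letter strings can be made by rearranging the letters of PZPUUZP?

210

PZPUUZP has 7 letters with P appearing 3 times, U appearing twice, and Z appearing twice.
The number of distinct arrangements is 7!/(3!·2!·2!) = 5040/24 = 210.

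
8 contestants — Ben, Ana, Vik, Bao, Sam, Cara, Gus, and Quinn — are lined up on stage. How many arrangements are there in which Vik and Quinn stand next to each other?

Treat {Vik, Quinn} as a single unit. There are 7 units to order, and the pair itself can be ordered 2 ways.
That gives 2 × 7! = 2 × 5040 = 10080.

10080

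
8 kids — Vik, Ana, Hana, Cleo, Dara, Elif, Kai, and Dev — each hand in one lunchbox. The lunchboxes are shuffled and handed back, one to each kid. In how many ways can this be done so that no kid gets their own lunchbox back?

14833

Let Aᵢ be the assignments in which kid i gets their own lunchbox. We want the size of the complement of A₁∪…∪A_8.
By inclusion–exclusion this is Σ_{j=0}^{8} (−1)^j C(8,j)·(8−j)!.
Computing: 40320 − 40320 + 20160 − 6720 + 1680 − 336 + 56 − 8 + 1 = 14833.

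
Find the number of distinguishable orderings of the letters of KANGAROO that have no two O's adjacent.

7560

Total arrangements of KANGAROO: 8!/(2!·2!) = 10080.
If the two O's are adjacent, glue them into one block, leaving 7 items to arrange: (7)!/(2!) = 2520 ways.
Hence 10080 − 2520 = 7560.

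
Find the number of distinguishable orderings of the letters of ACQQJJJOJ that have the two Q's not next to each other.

There are 9!/(4!·2!) = 7560 arrangements of ACQQJJJOJ in total.
If the two Q's are adjacent, glue them into one block, leaving 8 items to arrange: (8)!/(4!) = 1680 ways.
Hence 7560 − 1680 = 5880.

5880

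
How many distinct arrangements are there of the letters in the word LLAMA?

30

Letter multiplicities in LLAMA: A×2, L×2, M×1.
So there are 5! / (2!·2!) = 30 distinguishable arrangements.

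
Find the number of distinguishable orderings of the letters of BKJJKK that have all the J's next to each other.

Treat the 2 copies of J as a single block. The multiset to arrange is then {JJ, B, K, K, K}, 5 items in all.
That gives (5)!/(3!) = 20 arrangements.

20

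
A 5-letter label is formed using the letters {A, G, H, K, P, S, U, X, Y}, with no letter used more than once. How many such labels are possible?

15120

With no repetition, fill the 5 letters in order: 9 choices, then 8, down to 5.
9 × 8 × 7 × 6 × 5 = 15120.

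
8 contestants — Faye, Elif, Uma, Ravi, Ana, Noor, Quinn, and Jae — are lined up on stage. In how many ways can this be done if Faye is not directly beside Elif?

30240

Of the 8! = 40320 arrangements, those with Faye and Elif adjacent number 2 × 7! = 10080 (treat the pair as a block with 2 internal orders).
So 40320 − 10080 = 30240 arrangements keep them apart.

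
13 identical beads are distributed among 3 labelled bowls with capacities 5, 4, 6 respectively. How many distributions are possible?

6

By stars and bars, unrestricted non-negative solutions to x_1+…+x_3 = 13 number C(13+2,2) = 105.
Subtract solutions that violate a single cap (substitute x_i' = x_i − (cap_i+1)): x_1 ≥ 6 gives C(9,2) = 36; x_2 ≥ 5 gives C(10,2) = 45; x_3 ≥ 7 gives C(8,2) = 28. Together 109.
Add back pairs where two caps are both exceeded: 6 + 1 + 3 = 10.
By inclusion–exclusion the count is 105 − 109 + 10 = 6.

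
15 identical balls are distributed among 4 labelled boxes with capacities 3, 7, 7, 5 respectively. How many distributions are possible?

96

Without the upper bounds there are C(18,3) = 816 ways to split 15 among 4 boxes.
Subtract solutions that violate a single cap (substitute x_i' = x_i − (cap_i+1)): x_1 ≥ 4 gives C(14,3) = 364; x_2 ≥ 8 gives C(10,3) = 120; x_3 ≥ 8 gives C(10,3) = 120; x_4 ≥ 6 gives C(12,3) = 220. Together 824.
Add back pairs where two caps are both exceeded: 20 + 20 + 56 + 0 + 4 + 4 = 104.
By inclusion–exclusion the count is 816 − 824 + 104 = 96.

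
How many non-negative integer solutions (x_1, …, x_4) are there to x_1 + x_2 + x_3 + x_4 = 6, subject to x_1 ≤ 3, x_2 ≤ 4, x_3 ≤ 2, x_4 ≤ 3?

By stars and bars, unrestricted non-negative solutions to x_1+…+x_4 = 6 number C(6+3,3) = 84.
Subtract solutions that violate a single cap (substitute x_i' = x_i − (cap_i+1)): x_1 ≥ 4 gives C(5,3) = 10; x_2 ≥ 5 gives C(4,3) = 4; x_3 ≥ 3 gives C(6,3) = 20; x_4 ≥ 4 gives C(5,3) = 10. Together 44.
No two caps can be exceeded simultaneously, so the pair terms are all 0.
By inclusion–exclusion the count is 84 − 44 + 0 = 40.

40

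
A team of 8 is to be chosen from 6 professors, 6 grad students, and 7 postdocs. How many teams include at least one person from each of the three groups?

Unrestricted: C(19,8) = 75582 ways to pick any 8 of the 19.
Selections missing a whole group: no professors → C(13,8) = 1287; no grad students → C(13,8) = 1287; no postdocs → C(12,8) = 495.
Add back selections omitting two groups (i.e. drawn from a single group): C(6,8) + C(6,8) + C(7,8) = 0.
By inclusion–exclusion: 75582 − 3069 + 0 = 72513.

72513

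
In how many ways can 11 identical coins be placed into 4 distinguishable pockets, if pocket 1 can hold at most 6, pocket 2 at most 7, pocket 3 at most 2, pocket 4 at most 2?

Without the upper bounds there are C(14,3) = 364 ways to split 11 among 4 pockets.
Subtract solutions that violate a single cap (substitute x_i' = x_i − (cap_i+1)): x_1 ≥ 7 gives C(7,3) = 35; x_2 ≥ 8 gives C(6,3) = 20; x_3 ≥ 3 gives C(11,3) = 165; x_4 ≥ 3 gives C(11,3) = 165. Together 385.
Add back pairs where two caps are both exceeded: 0 + 4 + 4 + 1 + 1 + 56 = 66.
By inclusion–exclusion the count is 364 − 385 + 66 = 45.

45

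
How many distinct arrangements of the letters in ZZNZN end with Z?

Fix Z in the last position and arrange the remaining 4 letters.
Those 4 letters have N appearing twice and Z appearing twice, giving (4)!/(2!·2!) = 6.

6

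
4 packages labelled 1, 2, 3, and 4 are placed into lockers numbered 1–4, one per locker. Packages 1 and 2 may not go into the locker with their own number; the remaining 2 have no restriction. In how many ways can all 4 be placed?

Let Aᵢ (for i ∈ {1, 2}) be the placements that put package i in its forbidden locker. Any j of these fix j positions, leaving (4−j)! ways to fill the rest, and there are C(2,j) ways to pick which j.
By inclusion–exclusion, the number of valid placements is Σ_{j=0}^{2} (−1)^j C(2,j)·(4−j)!.
Computing: 24 − 12 + 2 = 14.

14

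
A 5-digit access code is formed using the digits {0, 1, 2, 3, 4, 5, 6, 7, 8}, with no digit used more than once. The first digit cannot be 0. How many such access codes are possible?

The first digit has 9−1 = 8 choices (anything except 0).
The remaining 4 digits are filled from the other 8 symbols without repetition: 8 × 7 × 6 × 5 = 1680.
Total: 8 × 1680 = 13440.

13440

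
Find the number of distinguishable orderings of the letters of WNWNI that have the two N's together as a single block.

12

Treat the 2 copies of N as a single block. The multiset to arrange is then {NN, I, W, W}, 4 items in all.
That gives (4)!/(2!) = 12 arrangements.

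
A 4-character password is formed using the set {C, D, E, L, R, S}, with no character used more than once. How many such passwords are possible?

360

With no repetition, fill the 4 characters in order: 6 choices, then 5, down to 3.
6 × 5 × 4 × 3 = 360.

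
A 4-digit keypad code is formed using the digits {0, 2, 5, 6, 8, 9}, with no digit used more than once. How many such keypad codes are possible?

With no repetition, fill the 4 digits in order: 6 choices, then 5, down to 3.
6 × 5 × 4 × 3 = 360.

360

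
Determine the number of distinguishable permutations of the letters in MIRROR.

MIRROR has 6 letters with R appearing 3 times.
Dividing 6! = 720 by 3! = 6 for the repeated letters gives 120.

120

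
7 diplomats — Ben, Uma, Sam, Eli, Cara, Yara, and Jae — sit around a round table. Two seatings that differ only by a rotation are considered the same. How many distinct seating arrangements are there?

Around a circle, 7 distinct people have 7!/7 = (6)! = 720 rotationally distinct seatings.

720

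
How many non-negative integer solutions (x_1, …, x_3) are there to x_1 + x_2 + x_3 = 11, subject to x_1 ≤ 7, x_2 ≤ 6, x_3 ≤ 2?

By stars and bars, unrestricted non-negative solutions to x_1+…+x_3 = 11 number C(11+2,2) = 78.
Subtract solutions that violate a single cap (substitute x_i' = x_i − (cap_i+1)): x_1 ≥ 8 gives C(5,2) = 10; x_2 ≥ 7 gives C(6,2) = 15; x_3 ≥ 3 gives C(10,2) = 45. Together 70.
Add back pairs where two caps are both exceeded: 0 + 1 + 3 = 4.
By inclusion–exclusion the count is 78 − 70 + 4 = 12.

12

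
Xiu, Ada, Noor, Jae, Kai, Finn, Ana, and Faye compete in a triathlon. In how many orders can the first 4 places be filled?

There are 8 choices for 1st place, 7 for 2nd, and so on down to 5 for position 4.
That gives 8 × 7 × 6 × 5 = 1680.

1680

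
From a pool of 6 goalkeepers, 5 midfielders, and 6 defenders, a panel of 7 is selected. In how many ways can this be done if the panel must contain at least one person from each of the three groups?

17996

Total 7-person selections from all 17: C(17,7) = 19448.
Subtract selections that omit an entire group: no goalkeepers → C(11,7) = 330; no midfielders → C(12,7) = 792; no defenders → C(11,7) = 330.
Add back selections omitting two groups (i.e. drawn from a single group): C(6,7) + C(5,7) + C(6,7) = 0.
By inclusion–exclusion: 19448 − 1452 + 0 = 17996.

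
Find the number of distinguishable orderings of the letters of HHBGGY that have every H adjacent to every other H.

60

Treat the 2 copies of H as a single block. The multiset to arrange is then {HH, B, G, G, Y}, 5 items in all.
That gives (5)!/(2!) = 60 arrangements.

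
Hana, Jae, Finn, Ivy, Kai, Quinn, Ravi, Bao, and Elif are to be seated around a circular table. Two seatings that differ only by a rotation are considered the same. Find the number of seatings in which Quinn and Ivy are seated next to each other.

Glue Quinn and Ivy into a block (2 internal orders). Seating 8 units around a circle gives (7)! arrangements.
So 2 × (7)! = 2 × 5040 = 10080.

10080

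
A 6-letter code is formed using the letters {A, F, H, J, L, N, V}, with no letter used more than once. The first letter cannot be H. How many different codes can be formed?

The first letter has 7−1 = 6 choices (anything except H).
The remaining 5 letters are filled from the other 6 symbols without repetition: 6 × 5 × 4 × 3 × 2 = 720.
Total: 6 × 720 = 4320.

4320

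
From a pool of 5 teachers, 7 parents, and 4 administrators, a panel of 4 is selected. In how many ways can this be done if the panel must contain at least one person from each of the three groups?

910

Total 4-person selections from all 16: C(16,4) = 1820.
Selections missing a whole group: no teachers → C(11,4) = 330; no parents → C(9,4) = 126; no administrators → C(12,4) = 495.
Add back selections omitting two groups (i.e. drawn from a single group): C(5,4) + C(7,4) + C(4,4) = 41.
By inclusion–exclusion: 1820 − 951 + 41 = 910.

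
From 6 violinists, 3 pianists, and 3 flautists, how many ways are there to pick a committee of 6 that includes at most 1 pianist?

Split by how many pianists are chosen (0 through 1).
Sum: C(3,0)·C(9,6) + C(3,1)·C(9,5) = 84 + 378 = 462.

462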